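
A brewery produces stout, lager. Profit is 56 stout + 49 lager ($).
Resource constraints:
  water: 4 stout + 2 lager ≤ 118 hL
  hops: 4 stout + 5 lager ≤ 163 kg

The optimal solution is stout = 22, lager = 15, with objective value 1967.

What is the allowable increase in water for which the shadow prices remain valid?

Binding constraints: water, hops. The basis is B = [[4,2],[4,5]] with det 12.
Per unit increase in water, x* moves by d = (0.4167, -0.3333).
The basis stays optimal until lager reaches 0; allowable increase = 45 hL.

45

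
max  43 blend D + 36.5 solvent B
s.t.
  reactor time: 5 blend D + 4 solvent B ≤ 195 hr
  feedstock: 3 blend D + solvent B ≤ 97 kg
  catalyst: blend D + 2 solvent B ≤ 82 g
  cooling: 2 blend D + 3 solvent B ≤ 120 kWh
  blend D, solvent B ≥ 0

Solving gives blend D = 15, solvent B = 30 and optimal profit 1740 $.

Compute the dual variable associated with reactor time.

At the optimum: reactor time uses 195 of 195 (binding); feedstock uses 75 of 97 (slack = 22); catalyst uses 75 of 82 (slack = 7); cooling uses 120 of 120 (binding).
Slack constraints have shadow price 0 (complementary slackness).
The binding rows give the dual system: 5·y_reactor time + 2·y_cooling = 43 and 4·y_reactor time + 3·y_cooling = 36.5.
→ y_reactor time = 8 and y_cooling = 1.5.
Shadow price of reactor time = 8.

8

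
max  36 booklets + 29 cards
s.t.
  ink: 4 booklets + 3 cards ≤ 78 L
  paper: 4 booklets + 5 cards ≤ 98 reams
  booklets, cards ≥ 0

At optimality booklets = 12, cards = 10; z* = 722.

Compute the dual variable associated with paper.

1

Check each constraint at x*: ink 78/78 (tight); paper 98/98 (tight).
From A_Bᵀ y = c: 4·y_ink + 4·y_paper = 36; 3·y_ink + 5·y_paper = 29.
→ y_ink = 8 and y_paper = 1.
Shadow price of paper = 1.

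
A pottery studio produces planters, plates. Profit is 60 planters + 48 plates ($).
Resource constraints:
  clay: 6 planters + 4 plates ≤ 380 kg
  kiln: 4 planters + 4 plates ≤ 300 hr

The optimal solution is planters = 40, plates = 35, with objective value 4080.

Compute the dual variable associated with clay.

Both clay and kiln are binding at x*.
From A_Bᵀ y = c: 6·y_clay + 4·y_kiln = 60; 4·y_clay + 4·y_kiln = 48.
→ y_clay = 6 and y_kiln = 6.
Shadow price of clay = 6.

6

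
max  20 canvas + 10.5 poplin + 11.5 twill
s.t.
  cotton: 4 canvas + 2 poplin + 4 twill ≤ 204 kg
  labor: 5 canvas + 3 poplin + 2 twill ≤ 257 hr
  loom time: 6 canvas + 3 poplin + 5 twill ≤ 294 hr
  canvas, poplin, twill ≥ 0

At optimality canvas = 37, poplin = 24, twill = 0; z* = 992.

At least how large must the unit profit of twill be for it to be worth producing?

Binding: labor and loom time. Non-binding: cotton (8 unused).
Slack constraints have shadow price 0 (complementary slackness).
The binding rows give the dual system: 5·y_labor + 6·y_loom time = 20 and 3·y_labor + 3·y_loom time = 10.5.
Solving: y_labor = 1, y_loom time = 2.5.
twill enters the basis when its profit ≥ yᵀa₃ = 1·2 + 2.5·5 = 14.5.

14.5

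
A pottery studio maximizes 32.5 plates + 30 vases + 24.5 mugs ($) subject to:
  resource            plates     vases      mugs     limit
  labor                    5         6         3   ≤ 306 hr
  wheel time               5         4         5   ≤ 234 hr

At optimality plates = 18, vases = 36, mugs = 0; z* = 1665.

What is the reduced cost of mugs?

Both labor and wheel time are binding at x*.
Dual feasibility on the basic columns requires 5·y_labor + 5·y_wheel time = 32.5, 6·y_labor + 4·y_wheel time = 30.
Solving: y_labor = 2, y_wheel time = 4.5.
Reduced cost of mugs: c₃ − yᵀa₃ = 24.5 − (2·3 + 4.5·5) = 24.5 − 28.5 = -4.

-4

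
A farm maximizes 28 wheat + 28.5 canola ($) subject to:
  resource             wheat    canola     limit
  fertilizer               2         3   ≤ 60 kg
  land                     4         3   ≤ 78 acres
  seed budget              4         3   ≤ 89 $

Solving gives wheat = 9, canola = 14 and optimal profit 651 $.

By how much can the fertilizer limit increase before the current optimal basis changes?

18

Binding constraints: fertilizer, land. The basis is B = [[2,3],[4,3]] with det -6.
Per unit increase in fertilizer, x* moves by d = (-0.5, 0.6667).
The basis stays optimal until wheat reaches 0; allowable increase = 18 kg.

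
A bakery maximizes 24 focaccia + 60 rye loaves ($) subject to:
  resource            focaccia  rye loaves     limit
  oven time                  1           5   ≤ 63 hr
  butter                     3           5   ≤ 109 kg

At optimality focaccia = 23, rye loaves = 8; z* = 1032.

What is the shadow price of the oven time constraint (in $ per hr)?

Both oven time and butter are binding at x*.
Dual feasibility on the basic columns requires 1·y_oven time + 3·y_butter = 24, 5·y_oven time + 5·y_butter = 60.
This yields shadow prices y_oven time = 6, y_butter = 6.
Shadow price of oven time = 6.

6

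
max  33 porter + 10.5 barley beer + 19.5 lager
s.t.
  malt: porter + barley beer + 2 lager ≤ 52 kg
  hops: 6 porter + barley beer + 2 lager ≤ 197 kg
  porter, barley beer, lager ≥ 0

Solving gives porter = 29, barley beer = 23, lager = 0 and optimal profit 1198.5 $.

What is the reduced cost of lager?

Check each constraint at x*: malt 52/52 (tight); hops 197/197 (tight).
The binding rows give the dual system: 1·y_malt + 6·y_hops = 33 and 1·y_malt + 1·y_hops = 10.5.
This yields shadow prices y_malt = 6, y_hops = 4.5.
Reduced cost of lager: c₃ − yᵀa₃ = 19.5 − (6·2 + 4.5·2) = 19.5 − 21 = -1.5.

-1.5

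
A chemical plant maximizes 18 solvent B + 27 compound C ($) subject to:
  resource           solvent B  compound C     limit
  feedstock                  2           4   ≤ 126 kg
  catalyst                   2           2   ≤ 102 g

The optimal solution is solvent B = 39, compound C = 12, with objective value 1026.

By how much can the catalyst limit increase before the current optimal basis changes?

24

Binding constraints: feedstock, catalyst. The basis is B = [[2,4],[2,2]] with det -4.
Per unit increase in catalyst, x* moves by d = (1, -0.5).
The basis stays optimal until compound C reaches 0; allowable increase = 24 g.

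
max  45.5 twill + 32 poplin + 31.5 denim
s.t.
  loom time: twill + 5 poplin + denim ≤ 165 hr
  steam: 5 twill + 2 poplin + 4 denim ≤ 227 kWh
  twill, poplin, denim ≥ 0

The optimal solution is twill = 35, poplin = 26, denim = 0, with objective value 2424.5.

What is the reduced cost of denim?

-5.5

Both loom time and steam are binding at x*.
From A_Bᵀ y = c: 1·y_loom time + 5·y_steam = 45.5; 5·y_loom time + 2·y_steam = 32.
→ y_loom time = 3 and y_steam = 8.5.
Reduced cost of denim: c₃ − yᵀa₃ = 31.5 − (3·1 + 8.5·4) = 31.5 − 37 = -5.5.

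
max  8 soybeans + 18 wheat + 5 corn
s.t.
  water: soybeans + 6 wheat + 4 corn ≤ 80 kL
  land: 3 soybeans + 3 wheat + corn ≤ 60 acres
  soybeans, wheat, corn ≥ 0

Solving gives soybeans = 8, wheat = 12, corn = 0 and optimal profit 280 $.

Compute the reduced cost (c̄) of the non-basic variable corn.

-5

Both water and land are binding at x*.
Dual feasibility on the basic columns requires 1·y_water + 3·y_land = 8, 6·y_water + 3·y_land = 18.
Solving: y_water = 2, y_land = 2.
Reduced cost of corn: c₃ − yᵀa₃ = 5 − (2·4 + 2·1) = 5 − 10 = -5.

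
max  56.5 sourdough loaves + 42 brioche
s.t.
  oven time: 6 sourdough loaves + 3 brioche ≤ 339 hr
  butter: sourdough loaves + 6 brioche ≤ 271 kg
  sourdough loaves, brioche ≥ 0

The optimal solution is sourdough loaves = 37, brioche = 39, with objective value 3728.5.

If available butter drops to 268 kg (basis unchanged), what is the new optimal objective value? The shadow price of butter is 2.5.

3721

Δb = -3, so new z* = 3728.5 + (2.5)·(-3) = 3728.5 − 7.5 = 3721.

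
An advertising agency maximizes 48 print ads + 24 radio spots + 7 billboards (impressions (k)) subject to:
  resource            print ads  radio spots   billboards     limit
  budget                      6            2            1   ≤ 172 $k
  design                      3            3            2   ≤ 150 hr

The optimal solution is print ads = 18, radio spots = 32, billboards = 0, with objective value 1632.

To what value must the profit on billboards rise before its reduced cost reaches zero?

At the optimum: budget uses 172 of 172 (binding); design uses 150 of 150 (binding).
From A_Bᵀ y = c: 6·y_budget + 3·y_design = 48; 2·y_budget + 3·y_design = 24.
→ y_budget = 6 and y_design = 4.
billboards enters the basis when its profit ≥ yᵀa₃ = 6·1 + 4·2 = 14.

14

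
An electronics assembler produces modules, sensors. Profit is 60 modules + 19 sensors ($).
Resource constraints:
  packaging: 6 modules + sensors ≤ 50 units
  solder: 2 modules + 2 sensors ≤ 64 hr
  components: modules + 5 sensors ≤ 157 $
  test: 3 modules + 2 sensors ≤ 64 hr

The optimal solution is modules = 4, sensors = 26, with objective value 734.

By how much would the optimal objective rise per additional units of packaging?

7

Check each constraint at x*: packaging 50/50 (tight); solder 60/64 (slack 4); components 134/157 (slack 23); test 64/64 (tight).
By complementary slackness, y = 0 for the non-binding constraints.
The binding rows give the dual system: 6·y_packaging + 3·y_test = 60 and 1·y_packaging + 2·y_test = 19.
→ y_packaging = 7 and y_test = 6.
Shadow price of packaging = 7.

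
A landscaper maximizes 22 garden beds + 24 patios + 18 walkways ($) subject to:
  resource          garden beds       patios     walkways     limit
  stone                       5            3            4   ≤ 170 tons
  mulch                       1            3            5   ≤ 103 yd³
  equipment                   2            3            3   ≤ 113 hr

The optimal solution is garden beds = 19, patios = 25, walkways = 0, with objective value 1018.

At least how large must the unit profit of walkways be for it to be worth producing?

26

Binding: stone and equipment. Non-binding: mulch (9 unused).
By complementary slackness, y = 0 for the non-binding constraint.
The binding rows give the dual system: 5·y_stone + 2·y_equipment = 22 and 3·y_stone + 3·y_equipment = 24.
This yields shadow prices y_stone = 2, y_equipment = 6.
walkways enters the basis when its profit ≥ yᵀa₃ = 2·4 + 6·3 = 26.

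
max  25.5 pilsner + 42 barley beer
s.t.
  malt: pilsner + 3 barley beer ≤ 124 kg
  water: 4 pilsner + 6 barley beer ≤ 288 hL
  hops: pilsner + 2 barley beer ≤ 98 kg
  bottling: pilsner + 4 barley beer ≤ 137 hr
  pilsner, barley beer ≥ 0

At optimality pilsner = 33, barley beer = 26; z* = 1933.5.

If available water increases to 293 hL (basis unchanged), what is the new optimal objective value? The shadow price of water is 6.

Δb = 5, so new z* = 1933.5 + (6)·(5) = 1933.5 + 30 = 1963.5.

1963.5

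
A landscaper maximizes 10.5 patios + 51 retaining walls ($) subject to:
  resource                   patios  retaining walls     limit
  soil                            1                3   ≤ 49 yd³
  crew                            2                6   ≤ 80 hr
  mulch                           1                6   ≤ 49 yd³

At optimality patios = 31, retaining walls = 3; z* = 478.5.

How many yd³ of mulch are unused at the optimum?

mulch used = 1·31 + 6·3 = 49; slack = 49 − 49 = 0.

0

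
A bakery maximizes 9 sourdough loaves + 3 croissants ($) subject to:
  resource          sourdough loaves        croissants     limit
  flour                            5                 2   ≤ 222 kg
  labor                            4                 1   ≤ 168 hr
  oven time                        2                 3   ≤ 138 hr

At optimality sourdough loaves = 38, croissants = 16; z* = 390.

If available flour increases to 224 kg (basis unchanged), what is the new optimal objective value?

At the optimum: flour uses 222 of 222 (binding); labor uses 168 of 168 (binding); oven time uses 124 of 138 (slack = 14).
Slack constraints have shadow price 0 (complementary slackness).
From A_Bᵀ y = c: 5·y_flour + 4·y_labor = 9; 2·y_flour + 1·y_labor = 3.
Solving: y_flour = 1, y_labor = 1.
Δz = y_flour·Δb = 1 × (2) = 2, so new z* = 390 + 2 = 392.

392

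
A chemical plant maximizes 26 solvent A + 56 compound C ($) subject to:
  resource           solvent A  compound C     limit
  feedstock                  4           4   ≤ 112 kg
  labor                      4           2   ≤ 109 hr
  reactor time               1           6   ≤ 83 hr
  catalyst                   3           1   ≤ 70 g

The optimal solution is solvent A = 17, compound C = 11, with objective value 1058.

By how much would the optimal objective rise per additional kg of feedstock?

Check each constraint at x*: feedstock 112/112 (tight); labor 90/109 (slack 19); reactor time 83/83 (tight); catalyst 62/70 (slack 8).
By complementary slackness, y = 0 for the non-binding constraints.
From A_Bᵀ y = c: 4·y_feedstock + 1·y_reactor time = 26; 4·y_feedstock + 6·y_reactor time = 56.
This yields shadow prices y_feedstock = 5, y_reactor time = 6.
Shadow price of feedstock = 5.

5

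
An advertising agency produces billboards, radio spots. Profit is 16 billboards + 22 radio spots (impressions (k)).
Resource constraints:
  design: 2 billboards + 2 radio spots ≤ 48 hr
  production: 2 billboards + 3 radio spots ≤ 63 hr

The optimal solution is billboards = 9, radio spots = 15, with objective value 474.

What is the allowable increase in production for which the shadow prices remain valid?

Binding constraints: design, production. The basis is B = [[2,2],[2,3]] with det 2.
Per unit increase in production, x* moves by d = (-1, 1).
The basis stays optimal until billboards reaches 0; allowable increase = 9 hr.

9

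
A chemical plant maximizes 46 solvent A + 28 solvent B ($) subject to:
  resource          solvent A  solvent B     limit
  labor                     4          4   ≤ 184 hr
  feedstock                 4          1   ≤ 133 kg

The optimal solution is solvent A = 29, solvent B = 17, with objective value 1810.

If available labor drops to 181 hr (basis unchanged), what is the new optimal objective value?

Check each constraint at x*: labor 184/184 (tight); feedstock 133/133 (tight).
The binding rows give the dual system: 4·y_labor + 4·y_feedstock = 46 and 4·y_labor + 1·y_feedstock = 28.
This yields shadow prices y_labor = 5.5, y_feedstock = 6.
Δz = y_labor·Δb = 5.5 × (-3) = -16.5, so new z* = 1810 − 16.5 = 1793.5.

1793.5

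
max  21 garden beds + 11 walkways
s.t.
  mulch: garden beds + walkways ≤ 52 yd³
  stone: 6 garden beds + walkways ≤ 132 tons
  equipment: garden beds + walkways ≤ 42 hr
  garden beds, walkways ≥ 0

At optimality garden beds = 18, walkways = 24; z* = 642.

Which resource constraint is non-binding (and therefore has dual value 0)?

mulch: 42/52 (slack 10)
stone: 132/132 (binding)
equipment: 42/42 (binding)
By complementary slackness, a constraint with positive slack has shadow price 0 → mulch.

mulch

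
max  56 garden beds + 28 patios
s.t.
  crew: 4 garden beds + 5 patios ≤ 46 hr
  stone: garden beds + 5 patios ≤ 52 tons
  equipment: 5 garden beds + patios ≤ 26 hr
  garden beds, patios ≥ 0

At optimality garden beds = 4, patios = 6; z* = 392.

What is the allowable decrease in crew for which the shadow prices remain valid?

Binding constraints: crew, equipment. The basis is B = [[4,5],[5,1]] with det -21.
Per unit decrease in crew, x* moves by d = (0.0476, -0.2381).
The basis stays optimal until patios reaches 0; allowable decrease = 25.2 hr.

25.2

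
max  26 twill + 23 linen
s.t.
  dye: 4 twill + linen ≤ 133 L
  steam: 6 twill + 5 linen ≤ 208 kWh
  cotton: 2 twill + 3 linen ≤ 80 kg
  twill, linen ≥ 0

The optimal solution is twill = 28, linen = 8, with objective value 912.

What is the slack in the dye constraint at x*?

dye used = 4·28 + 1·8 = 120; slack = 133 − 120 = 13.

13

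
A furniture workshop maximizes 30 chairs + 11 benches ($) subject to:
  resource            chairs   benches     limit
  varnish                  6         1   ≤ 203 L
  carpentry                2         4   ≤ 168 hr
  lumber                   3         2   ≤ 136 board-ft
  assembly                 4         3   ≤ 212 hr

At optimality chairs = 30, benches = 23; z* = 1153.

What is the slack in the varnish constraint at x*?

varnish used = 6·30 + 1·23 = 203; slack = 203 − 203 = 0.

0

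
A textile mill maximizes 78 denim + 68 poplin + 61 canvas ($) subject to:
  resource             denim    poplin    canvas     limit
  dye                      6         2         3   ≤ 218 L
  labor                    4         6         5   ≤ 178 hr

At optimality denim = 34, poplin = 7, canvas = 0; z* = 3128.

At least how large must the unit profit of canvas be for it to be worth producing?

At the optimum: dye uses 218 of 218 (binding); labor uses 178 of 178 (binding).
Dual feasibility on the basic columns requires 6·y_dye + 4·y_labor = 78, 2·y_dye + 6·y_labor = 68.
→ y_dye = 7 and y_labor = 9.
canvas enters the basis when its profit ≥ yᵀa₃ = 7·3 + 9·5 = 66.

66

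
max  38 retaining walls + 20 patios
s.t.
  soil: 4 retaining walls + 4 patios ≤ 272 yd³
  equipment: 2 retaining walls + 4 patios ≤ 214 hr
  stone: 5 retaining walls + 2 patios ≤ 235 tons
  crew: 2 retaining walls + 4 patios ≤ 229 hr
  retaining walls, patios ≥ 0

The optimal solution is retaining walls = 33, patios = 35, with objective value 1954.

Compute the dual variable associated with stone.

6

Check each constraint at x*: soil 272/272 (tight); equipment 206/214 (slack 8); stone 235/235 (tight); crew 206/229 (slack 23).
Slack constraints have shadow price 0 (complementary slackness).
From A_Bᵀ y = c: 4·y_soil + 5·y_stone = 38; 4·y_soil + 2·y_stone = 20.
Solving: y_soil = 2, y_stone = 6.
Shadow price of stone = 6.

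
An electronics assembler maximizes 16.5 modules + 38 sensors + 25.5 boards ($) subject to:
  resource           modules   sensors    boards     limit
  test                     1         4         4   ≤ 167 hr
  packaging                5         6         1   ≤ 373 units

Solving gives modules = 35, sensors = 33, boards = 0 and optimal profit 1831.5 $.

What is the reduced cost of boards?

-2.5

Both test and packaging are binding at x*.
Dual feasibility on the basic columns requires 1·y_test + 5·y_packaging = 16.5, 4·y_test + 6·y_packaging = 38.
This yields shadow prices y_test = 6.5, y_packaging = 2.
Reduced cost of boards: c₃ − yᵀa₃ = 25.5 − (6.5·4 + 2·1) = 25.5 − 28 = -2.5.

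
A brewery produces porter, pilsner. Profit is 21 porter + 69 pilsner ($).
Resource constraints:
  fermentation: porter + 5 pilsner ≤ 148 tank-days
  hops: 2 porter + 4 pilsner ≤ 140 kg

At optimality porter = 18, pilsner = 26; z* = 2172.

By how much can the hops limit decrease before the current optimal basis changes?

21.6

Binding constraints: fermentation, hops. The basis is B = [[1,5],[2,4]] with det -6.
Per unit decrease in hops, x* moves by d = (-0.8333, 0.1667).
The basis stays optimal until porter reaches 0; allowable decrease = 21.6 kg.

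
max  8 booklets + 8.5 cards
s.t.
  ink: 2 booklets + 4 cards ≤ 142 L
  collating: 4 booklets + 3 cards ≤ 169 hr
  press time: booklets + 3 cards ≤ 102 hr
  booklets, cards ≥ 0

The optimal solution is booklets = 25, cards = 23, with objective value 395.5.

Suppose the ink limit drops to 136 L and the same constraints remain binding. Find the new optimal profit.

389.5

At the optimum: ink uses 142 of 142 (binding); collating uses 169 of 169 (binding); press time uses 94 of 102 (slack = 8).
Since press time is not tight, its dual is 0.
From A_Bᵀ y = c: 2·y_ink + 4·y_collating = 8; 4·y_ink + 3·y_collating = 8.5.
This yields shadow prices y_ink = 1, y_collating = 1.5.
Δz = y_ink·Δb = 1 × (-6) = -6, so new z* = 395.5 − 6 = 389.5.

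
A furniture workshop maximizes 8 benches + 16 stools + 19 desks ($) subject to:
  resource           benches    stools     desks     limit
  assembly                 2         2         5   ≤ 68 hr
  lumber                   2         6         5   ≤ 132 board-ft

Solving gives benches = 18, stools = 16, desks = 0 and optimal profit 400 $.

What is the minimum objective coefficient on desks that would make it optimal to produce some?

Check each constraint at x*: assembly 68/68 (tight); lumber 132/132 (tight).
From A_Bᵀ y = c: 2·y_assembly + 2·y_lumber = 8; 2·y_assembly + 6·y_lumber = 16.
This yields shadow prices y_assembly = 2, y_lumber = 2.
desks enters the basis when its profit ≥ yᵀa₃ = 2·5 + 2·5 = 20.

20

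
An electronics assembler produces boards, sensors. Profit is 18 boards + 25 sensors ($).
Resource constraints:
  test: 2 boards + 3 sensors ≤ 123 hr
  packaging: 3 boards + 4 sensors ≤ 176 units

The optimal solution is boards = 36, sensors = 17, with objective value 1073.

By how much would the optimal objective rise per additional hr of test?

3

At the optimum: test uses 123 of 123 (binding); packaging uses 176 of 176 (binding).
Dual feasibility on the basic columns requires 2·y_test + 3·y_packaging = 18, 3·y_test + 4·y_packaging = 25.
Solving: y_test = 3, y_packaging = 4.
Shadow price of test = 3.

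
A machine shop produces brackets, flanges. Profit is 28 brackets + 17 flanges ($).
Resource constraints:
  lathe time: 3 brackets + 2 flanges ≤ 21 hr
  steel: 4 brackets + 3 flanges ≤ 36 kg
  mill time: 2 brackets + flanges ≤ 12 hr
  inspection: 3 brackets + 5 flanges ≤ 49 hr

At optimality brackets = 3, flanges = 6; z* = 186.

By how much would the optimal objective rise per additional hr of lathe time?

Check each constraint at x*: lathe time 21/21 (tight); steel 30/36 (slack 6); mill time 12/12 (tight); inspection 39/49 (slack 10).
Slack constraints have shadow price 0 (complementary slackness).
From A_Bᵀ y = c: 3·y_lathe time + 2·y_mill time = 28; 2·y_lathe time + 1·y_mill time = 17.
This yields shadow prices y_lathe time = 6, y_mill time = 5.
Shadow price of lathe time = 6.

6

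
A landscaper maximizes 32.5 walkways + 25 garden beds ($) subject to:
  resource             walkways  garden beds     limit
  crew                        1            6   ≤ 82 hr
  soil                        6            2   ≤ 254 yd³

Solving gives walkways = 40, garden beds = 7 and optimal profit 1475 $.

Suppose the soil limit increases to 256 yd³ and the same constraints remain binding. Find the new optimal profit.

1485

At the optimum: crew uses 82 of 82 (binding); soil uses 254 of 254 (binding).
From A_Bᵀ y = c: 1·y_crew + 6·y_soil = 32.5; 6·y_crew + 2·y_soil = 25.
Solving: y_crew = 2.5, y_soil = 5.
Δz = y_soil·Δb = 5 × (2) = 10, so new z* = 1475 + 10 = 1485.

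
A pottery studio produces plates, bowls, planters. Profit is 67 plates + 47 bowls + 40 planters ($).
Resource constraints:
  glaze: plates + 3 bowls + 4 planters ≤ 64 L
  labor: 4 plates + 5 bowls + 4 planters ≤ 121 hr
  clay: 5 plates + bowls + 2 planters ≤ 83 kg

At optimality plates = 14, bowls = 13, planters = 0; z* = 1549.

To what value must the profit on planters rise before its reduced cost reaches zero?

46

Check each constraint at x*: glaze 53/64 (slack 11); labor 121/121 (tight); clay 83/83 (tight).
Since glaze is not tight, its dual is 0.
From A_Bᵀ y = c: 4·y_labor + 5·y_clay = 67; 5·y_labor + 1·y_clay = 47.
Solving: y_labor = 8, y_clay = 7.
planters enters the basis when its profit ≥ yᵀa₃ = 8·4 + 7·2 = 46.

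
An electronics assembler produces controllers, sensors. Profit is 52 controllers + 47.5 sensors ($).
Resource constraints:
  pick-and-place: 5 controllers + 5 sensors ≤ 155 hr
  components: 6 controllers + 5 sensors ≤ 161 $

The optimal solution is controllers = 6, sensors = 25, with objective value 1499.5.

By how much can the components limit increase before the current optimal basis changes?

Binding constraints: pick-and-place, components. The basis is B = [[5,5],[6,5]] with det -5.
Per unit increase in components, x* moves by d = (1, -1).
The basis stays optimal until sensors reaches 0; allowable increase = 25 $.

25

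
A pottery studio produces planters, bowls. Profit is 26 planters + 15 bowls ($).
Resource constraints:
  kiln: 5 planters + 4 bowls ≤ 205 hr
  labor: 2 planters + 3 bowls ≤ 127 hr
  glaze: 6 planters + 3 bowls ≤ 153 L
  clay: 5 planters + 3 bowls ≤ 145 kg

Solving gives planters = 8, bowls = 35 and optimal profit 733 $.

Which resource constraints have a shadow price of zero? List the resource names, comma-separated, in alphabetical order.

kiln, labor

kiln: 180/205 (slack 25)
labor: 121/127 (slack 6)
glaze: 153/153 (binding)
clay: 145/145 (binding)
By complementary slackness, a constraint with positive slack has shadow price 0 → kiln, labor.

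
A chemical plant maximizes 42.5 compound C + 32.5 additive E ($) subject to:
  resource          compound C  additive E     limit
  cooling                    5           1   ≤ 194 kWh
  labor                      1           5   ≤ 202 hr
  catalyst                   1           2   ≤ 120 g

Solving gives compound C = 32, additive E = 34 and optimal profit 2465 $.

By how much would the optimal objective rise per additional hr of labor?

5

At the optimum: cooling uses 194 of 194 (binding); labor uses 202 of 202 (binding); catalyst uses 100 of 120 (slack = 20).
By complementary slackness, y = 0 for the non-binding constraint.
From A_Bᵀ y = c: 5·y_cooling + 1·y_labor = 42.5; 1·y_cooling + 5·y_labor = 32.5.
→ y_cooling = 7.5 and y_labor = 5.
Shadow price of labor = 5.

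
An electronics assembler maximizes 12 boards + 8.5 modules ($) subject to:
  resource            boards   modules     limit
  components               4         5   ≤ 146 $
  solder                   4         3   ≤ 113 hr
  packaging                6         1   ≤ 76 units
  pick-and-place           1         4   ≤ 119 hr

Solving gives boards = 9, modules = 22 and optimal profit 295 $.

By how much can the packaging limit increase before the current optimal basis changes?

35.75

Binding constraints: components, packaging. The basis is B = [[4,5],[6,1]] with det -26.
Per unit increase in packaging, x* moves by d = (0.1923, -0.1538).
The basis stays optimal until solder becomes binding; allowable increase = 35.75 units.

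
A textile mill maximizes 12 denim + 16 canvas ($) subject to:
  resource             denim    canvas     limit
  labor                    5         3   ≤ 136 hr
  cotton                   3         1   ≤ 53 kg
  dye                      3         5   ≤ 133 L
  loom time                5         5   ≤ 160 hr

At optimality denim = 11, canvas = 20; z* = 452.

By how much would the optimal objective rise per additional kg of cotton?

1

Binding: cotton and dye. Non-binding: labor (21 unused), loom time (5 unused).
Slack constraints have shadow price 0 (complementary slackness).
Dual feasibility on the basic columns requires 3·y_cotton + 3·y_dye = 12, 1·y_cotton + 5·y_dye = 16.
→ y_cotton = 1 and y_dye = 3.
Shadow price of cotton = 1.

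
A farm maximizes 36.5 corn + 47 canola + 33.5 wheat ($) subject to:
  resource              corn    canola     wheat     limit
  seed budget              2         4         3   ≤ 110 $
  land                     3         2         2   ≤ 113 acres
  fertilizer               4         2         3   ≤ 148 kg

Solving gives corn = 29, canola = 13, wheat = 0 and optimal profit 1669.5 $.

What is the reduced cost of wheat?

-5

Binding: seed budget and land. Non-binding: fertilizer (6 unused).
By complementary slackness, y = 0 for the non-binding constraint.
The binding rows give the dual system: 2·y_seed budget + 3·y_land = 36.5 and 4·y_seed budget + 2·y_land = 47.
Solving: y_seed budget = 8.5, y_land = 6.5.
Reduced cost of wheat: c₃ − yᵀa₃ = 33.5 − (8.5·3 + 6.5·2) = 33.5 − 38.5 = -5.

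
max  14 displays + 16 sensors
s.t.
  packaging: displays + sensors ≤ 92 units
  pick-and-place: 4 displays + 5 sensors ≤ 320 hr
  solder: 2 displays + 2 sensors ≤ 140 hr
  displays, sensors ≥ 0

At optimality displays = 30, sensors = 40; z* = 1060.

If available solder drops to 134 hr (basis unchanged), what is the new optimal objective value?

At the optimum: packaging uses 70 of 92 (slack = 22); pick-and-place uses 320 of 320 (binding); solder uses 140 of 140 (binding).
By complementary slackness, y = 0 for the non-binding constraint.
From A_Bᵀ y = c: 4·y_pick-and-place + 2·y_solder = 14; 5·y_pick-and-place + 2·y_solder = 16.
Solving: y_pick-and-place = 2, y_solder = 3.
Δz = y_solder·Δb = 3 × (-6) = -18, so new z* = 1060 − 18 = 1042.

1042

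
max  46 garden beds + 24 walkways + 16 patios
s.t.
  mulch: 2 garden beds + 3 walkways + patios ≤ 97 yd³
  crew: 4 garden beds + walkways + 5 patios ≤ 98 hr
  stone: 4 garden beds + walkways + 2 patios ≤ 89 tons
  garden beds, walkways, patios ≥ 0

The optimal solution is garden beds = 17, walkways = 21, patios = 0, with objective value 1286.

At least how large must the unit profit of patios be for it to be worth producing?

Binding: mulch and stone. Non-binding: crew (9 unused).
Since crew is not tight, its dual is 0.
From A_Bᵀ y = c: 2·y_mulch + 4·y_stone = 46; 3·y_mulch + 1·y_stone = 24.
→ y_mulch = 5 and y_stone = 9.
patios enters the basis when its profit ≥ yᵀa₃ = 5·1 + 9·2 = 23.

23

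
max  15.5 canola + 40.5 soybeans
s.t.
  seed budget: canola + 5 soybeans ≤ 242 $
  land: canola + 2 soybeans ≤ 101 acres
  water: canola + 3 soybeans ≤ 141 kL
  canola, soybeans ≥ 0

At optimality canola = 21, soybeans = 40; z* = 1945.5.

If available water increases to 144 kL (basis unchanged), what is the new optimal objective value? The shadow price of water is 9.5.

Δb = 3, so new z* = 1945.5 + (9.5)·(3) = 1945.5 + 28.5 = 1974.

1974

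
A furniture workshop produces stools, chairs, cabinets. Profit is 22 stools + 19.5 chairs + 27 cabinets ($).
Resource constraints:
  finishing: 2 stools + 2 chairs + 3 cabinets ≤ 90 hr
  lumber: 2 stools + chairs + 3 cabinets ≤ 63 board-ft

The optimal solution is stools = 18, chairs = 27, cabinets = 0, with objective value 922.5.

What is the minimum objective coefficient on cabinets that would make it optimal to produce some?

33

Both finishing and lumber are binding at x*.
Dual feasibility on the basic columns requires 2·y_finishing + 2·y_lumber = 22, 2·y_finishing + 1·y_lumber = 19.5.
Solving: y_finishing = 8.5, y_lumber = 2.5.
cabinets enters the basis when its profit ≥ yᵀa₃ = 8.5·3 + 2.5·3 = 33.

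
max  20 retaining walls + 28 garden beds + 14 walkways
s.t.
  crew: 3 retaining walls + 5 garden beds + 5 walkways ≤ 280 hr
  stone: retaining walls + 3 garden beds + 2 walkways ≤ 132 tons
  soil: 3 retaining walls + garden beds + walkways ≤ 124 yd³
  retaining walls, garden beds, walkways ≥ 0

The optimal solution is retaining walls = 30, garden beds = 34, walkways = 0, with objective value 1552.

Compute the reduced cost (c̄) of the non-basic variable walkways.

At the optimum: crew uses 260 of 280 (slack = 20); stone uses 132 of 132 (binding); soil uses 124 of 124 (binding).
Since crew is not tight, its dual is 0.
From A_Bᵀ y = c: 1·y_stone + 3·y_soil = 20; 3·y_stone + 1·y_soil = 28.
→ y_stone = 8 and y_soil = 4.
Reduced cost of walkways: c₃ − yᵀa₃ = 14 − (8·2 + 4·1) = 14 − 20 = -6.

-6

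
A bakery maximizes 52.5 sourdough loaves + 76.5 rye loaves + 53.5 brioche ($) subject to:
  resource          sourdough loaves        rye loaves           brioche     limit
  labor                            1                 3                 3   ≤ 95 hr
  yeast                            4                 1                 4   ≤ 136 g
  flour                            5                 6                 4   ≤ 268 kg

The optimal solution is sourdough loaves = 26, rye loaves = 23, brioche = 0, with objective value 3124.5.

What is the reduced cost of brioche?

-5

Check each constraint at x*: labor 95/95 (tight); yeast 127/136 (slack 9); flour 268/268 (tight).
By complementary slackness, y = 0 for the non-binding constraint.
The binding rows give the dual system: 1·y_labor + 5·y_flour = 52.5 and 3·y_labor + 6·y_flour = 76.5.
→ y_labor = 7.5 and y_flour = 9.
Reduced cost of brioche: c₃ − yᵀa₃ = 53.5 − (7.5·3 + 9·4) = 53.5 − 58.5 = -5.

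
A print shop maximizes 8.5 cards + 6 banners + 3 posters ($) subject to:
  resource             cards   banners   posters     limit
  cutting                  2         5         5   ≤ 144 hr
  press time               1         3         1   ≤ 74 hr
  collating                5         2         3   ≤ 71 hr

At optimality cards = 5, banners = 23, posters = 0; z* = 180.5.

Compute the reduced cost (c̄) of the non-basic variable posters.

Binding: press time and collating. Non-binding: cutting (19 unused).
Since cutting is not tight, its dual is 0.
From A_Bᵀ y = c: 1·y_press time + 5·y_collating = 8.5; 3·y_press time + 2·y_collating = 6.
→ y_press time = 1 and y_collating = 1.5.
Reduced cost of posters: c₃ − yᵀa₃ = 3 − (1·1 + 1.5·3) = 3 − 5.5 = -2.5.

-2.5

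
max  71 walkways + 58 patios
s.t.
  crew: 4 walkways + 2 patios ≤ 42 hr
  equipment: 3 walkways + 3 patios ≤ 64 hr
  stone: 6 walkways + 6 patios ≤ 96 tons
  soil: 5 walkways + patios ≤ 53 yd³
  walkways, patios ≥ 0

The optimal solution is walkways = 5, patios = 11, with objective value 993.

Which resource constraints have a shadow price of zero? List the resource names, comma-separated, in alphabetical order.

equipment, soil

crew: 42/42 (binding)
equipment: 48/64 (slack 16)
stone: 96/96 (binding)
soil: 36/53 (slack 17)
By complementary slackness, a constraint with positive slack has shadow price 0 → equipment, soil.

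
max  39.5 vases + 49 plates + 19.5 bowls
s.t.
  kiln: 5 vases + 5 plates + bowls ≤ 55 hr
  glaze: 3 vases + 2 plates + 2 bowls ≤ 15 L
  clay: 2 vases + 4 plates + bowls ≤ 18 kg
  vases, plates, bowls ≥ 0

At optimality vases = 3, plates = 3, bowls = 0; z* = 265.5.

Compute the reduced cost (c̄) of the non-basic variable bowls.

-4

Binding: glaze and clay. Non-binding: kiln (25 unused).
Since kiln is not tight, its dual is 0.
The binding rows give the dual system: 3·y_glaze + 2·y_clay = 39.5 and 2·y_glaze + 4·y_clay = 49.
→ y_glaze = 7.5 and y_clay = 8.5.
Reduced cost of bowls: c₃ − yᵀa₃ = 19.5 − (7.5·2 + 8.5·1) = 19.5 − 23.5 = -4.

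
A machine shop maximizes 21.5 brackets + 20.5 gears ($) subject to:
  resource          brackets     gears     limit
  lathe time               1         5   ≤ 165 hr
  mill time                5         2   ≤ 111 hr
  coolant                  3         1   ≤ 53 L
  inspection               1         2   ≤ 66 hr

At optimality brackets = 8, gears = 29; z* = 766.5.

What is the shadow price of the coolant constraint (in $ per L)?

4.5

Check each constraint at x*: lathe time 153/165 (slack 12); mill time 98/111 (slack 13); coolant 53/53 (tight); inspection 66/66 (tight).
Slack constraints have shadow price 0 (complementary slackness).
From A_Bᵀ y = c: 3·y_coolant + 1·y_inspection = 21.5; 1·y_coolant + 2·y_inspection = 20.5.
This yields shadow prices y_coolant = 4.5, y_inspection = 8.
Shadow price of coolant = 4.5.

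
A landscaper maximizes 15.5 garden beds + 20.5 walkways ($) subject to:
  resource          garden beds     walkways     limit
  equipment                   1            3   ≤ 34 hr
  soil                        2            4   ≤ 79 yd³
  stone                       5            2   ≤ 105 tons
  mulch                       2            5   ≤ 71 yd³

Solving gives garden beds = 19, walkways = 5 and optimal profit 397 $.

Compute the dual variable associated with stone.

2

At the optimum: equipment uses 34 of 34 (binding); soil uses 58 of 79 (slack = 21); stone uses 105 of 105 (binding); mulch uses 63 of 71 (slack = 8).
Since soil, mulch are not tight, their duals are 0.
Dual feasibility on the basic columns requires 1·y_equipment + 5·y_stone = 15.5, 3·y_equipment + 2·y_stone = 20.5.
→ y_equipment = 5.5 and y_stone = 2.
Shadow price of stone = 2.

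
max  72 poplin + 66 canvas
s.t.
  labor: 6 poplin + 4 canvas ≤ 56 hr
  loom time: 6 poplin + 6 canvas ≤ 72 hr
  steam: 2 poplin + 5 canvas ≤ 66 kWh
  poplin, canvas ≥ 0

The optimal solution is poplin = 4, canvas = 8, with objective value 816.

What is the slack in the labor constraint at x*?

0

labor used = 6·4 + 4·8 = 56; slack = 56 − 56 = 0.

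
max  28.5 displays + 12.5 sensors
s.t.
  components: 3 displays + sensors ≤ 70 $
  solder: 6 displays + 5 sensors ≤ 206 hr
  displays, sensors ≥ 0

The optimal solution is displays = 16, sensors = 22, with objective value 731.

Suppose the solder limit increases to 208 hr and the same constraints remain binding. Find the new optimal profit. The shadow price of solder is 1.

Δb = 2, so new z* = 731 + (1)·(2) = 731 + 2 = 733.

733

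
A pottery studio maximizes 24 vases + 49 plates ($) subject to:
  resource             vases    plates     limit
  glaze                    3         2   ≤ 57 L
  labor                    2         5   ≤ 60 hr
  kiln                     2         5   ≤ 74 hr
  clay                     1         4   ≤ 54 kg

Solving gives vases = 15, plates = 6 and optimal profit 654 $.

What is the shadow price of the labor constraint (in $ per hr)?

Binding: glaze and labor. Non-binding: kiln (14 unused), clay (15 unused).
Since kiln, clay are not tight, their duals are 0.
The binding rows give the dual system: 3·y_glaze + 2·y_labor = 24 and 2·y_glaze + 5·y_labor = 49.
Solving: y_glaze = 2, y_labor = 9.
Shadow price of labor = 9.

9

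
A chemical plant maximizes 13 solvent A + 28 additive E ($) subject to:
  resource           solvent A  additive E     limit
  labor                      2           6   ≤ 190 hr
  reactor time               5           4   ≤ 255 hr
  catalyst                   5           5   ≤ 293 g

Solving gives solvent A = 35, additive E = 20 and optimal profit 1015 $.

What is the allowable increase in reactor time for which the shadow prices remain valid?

Binding constraints: labor, reactor time. The basis is B = [[2,6],[5,4]] with det -22.
Per unit increase in reactor time, x* moves by d = (0.2727, -0.0909).
The basis stays optimal until catalyst becomes binding; allowable increase = 19.8 hr.

19.8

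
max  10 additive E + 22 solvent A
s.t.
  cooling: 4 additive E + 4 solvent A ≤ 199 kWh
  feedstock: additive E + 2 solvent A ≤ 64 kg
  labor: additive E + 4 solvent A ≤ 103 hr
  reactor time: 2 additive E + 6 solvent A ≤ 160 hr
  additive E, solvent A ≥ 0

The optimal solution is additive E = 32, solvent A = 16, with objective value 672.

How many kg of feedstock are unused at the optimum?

0

feedstock used = 1·32 + 2·16 = 64; slack = 64 − 64 = 0.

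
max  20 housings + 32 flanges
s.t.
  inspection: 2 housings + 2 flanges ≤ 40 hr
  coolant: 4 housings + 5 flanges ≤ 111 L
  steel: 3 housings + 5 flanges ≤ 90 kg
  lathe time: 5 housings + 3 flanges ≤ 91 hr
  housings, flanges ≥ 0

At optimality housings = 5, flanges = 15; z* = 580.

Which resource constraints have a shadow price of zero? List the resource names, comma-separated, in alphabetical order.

inspection: 40/40 (binding)
coolant: 95/111 (slack 16)
steel: 90/90 (binding)
lathe time: 70/91 (slack 21)
By complementary slackness, a constraint with positive slack has shadow price 0 → coolant, lathe time.

coolant, lathe time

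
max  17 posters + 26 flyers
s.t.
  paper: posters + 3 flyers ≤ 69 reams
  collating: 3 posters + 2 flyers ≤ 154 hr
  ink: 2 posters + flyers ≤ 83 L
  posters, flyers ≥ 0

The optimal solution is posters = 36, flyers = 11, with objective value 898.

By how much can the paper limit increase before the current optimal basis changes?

Binding constraints: paper, ink. The basis is B = [[1,3],[2,1]] with det -5.
Per unit increase in paper, x* moves by d = (-0.2, 0.4).
The basis stays optimal until collating becomes binding; allowable increase = 120 reams.

120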